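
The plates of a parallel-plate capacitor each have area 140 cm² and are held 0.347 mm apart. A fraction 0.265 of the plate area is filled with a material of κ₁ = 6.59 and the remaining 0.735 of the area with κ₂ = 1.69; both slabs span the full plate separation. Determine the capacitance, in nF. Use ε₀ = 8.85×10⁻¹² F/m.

C ≈ 1.07 nF

A = 140 cm² = 1.40×10⁻² m².
Side-by-side slabs ⇒ two capacitors in parallel, each spanning the full gap.
C₁ = κ₁ε₀A₁/d = 6.59 × 8.85×10⁻¹² × 3.71×10⁻³ / 3.47×10⁻⁴ = 6.24×10⁻¹⁰ F.
C₂ = κ₂ε₀A₂/d = 1.69 × 8.85×10⁻¹² × 1.03×10⁻² / 3.47×10⁻⁴ = 4.44×10⁻¹⁰ F.
C = C₁ + C₂ = 1.07×10⁻⁹ F.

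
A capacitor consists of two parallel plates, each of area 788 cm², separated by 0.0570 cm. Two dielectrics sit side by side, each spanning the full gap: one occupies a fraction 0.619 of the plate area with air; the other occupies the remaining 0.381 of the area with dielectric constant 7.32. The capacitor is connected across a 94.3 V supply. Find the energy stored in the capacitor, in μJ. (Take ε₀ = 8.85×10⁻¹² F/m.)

U ≈ 18.5 μJ

A = 788 cm² = 7.88×10⁻² m².
Side-by-side slabs ⇒ two capacitors in parallel, each spanning the full gap.
C₁ = κ₁ε₀A₁/d = 1.00 × 8.85×10⁻¹² × 4.88×10⁻² / 5.70×10⁻⁴ = 7.57×10⁻¹⁰ F.
C₂ = κ₂ε₀A₂/d = 7.32 × 8.85×10⁻¹² × 3.00×10⁻² / 5.70×10⁻⁴ = 3.41×10⁻⁹ F.
C = C₁ + C₂ = 4.17×10⁻⁹ F.
U = ½CV² = ½ × 4.17×10⁻⁹ × (94.3)² = 1.85×10⁻⁵ J.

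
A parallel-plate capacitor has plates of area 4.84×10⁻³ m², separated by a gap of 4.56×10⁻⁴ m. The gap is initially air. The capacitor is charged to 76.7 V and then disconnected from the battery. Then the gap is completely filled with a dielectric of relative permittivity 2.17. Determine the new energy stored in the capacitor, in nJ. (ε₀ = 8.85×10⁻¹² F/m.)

Initially C₁ = ε₀A/d = 8.85×10⁻¹² × 4.84×10⁻³ / 4.56×10⁻⁴ = 9.39×10⁻¹¹ F.
U₁ = 2.76×10⁻⁷ J.
Isolated ⇒ Q is held fixed. C₂ = 2.17 C₁ and U = Q²/(2C), so U₂/U₁ = C₁/C₂ = 0.461.
U₂ = 0.461 × 2.76×10⁻⁷ = 1.27×10⁻⁷ J.

127 nJ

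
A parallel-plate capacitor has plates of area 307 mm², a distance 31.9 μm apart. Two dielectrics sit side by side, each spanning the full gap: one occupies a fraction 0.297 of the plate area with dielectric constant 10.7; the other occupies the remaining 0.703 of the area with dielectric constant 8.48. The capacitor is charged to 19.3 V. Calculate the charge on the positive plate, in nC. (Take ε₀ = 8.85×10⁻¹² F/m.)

Q ≈ 15.0 nC

A = 307 mm² = 3.07×10⁻⁴ m².
Side-by-side slabs ⇒ two capacitors in parallel, each spanning the full gap.
C₁ = κ₁ε₀A₁/d = 10.7 × 8.85×10⁻¹² × 9.12×10⁻⁵ / 3.19×10⁻⁵ = 2.71×10⁻¹⁰ F.
C₂ = κ₂ε₀A₂/d = 8.48 × 8.85×10⁻¹² × 2.16×10⁻⁴ / 3.19×10⁻⁵ = 5.08×10⁻¹⁰ F.
C = C₁ + C₂ = 7.78×10⁻¹⁰ F.
Q = CV = 7.78×10⁻¹⁰ × 19.3 = 1.50×10⁻⁸ C.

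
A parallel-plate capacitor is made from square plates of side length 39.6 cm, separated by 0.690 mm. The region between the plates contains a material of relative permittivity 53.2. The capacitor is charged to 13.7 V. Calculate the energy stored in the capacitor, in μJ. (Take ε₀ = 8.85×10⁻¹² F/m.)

A = (39.6 cm)² = 0.157 m².
C = κε₀A/d = 53.2 × 8.85×10⁻¹² × 0.157 / 6.90×10⁻⁴ = 1.07×10⁻⁷ F.
U = ½CV² = ½ × 1.07×10⁻⁷ × (13.7)² = 1.00×10⁻⁵ J.

10.0 μJ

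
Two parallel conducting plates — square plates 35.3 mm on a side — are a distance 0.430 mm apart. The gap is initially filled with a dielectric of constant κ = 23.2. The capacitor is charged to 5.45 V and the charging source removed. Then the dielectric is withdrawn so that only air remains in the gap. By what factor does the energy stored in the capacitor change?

U₂/U₁ ≈ 23.2

Isolated ⇒ Q is held fixed.
C₂ = 0.0431 C₁ and U = Q²/(2C), so U₂/U₁ = C₁/C₂ = 23.2.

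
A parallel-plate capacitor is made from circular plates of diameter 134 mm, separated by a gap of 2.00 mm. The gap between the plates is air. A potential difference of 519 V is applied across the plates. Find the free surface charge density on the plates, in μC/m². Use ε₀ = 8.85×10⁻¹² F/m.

A = π(134/2 mm)² = 1.41×10⁻² m².
C = ε₀A/d = 8.85×10⁻¹² × 1.41×10⁻² / 2.00×10⁻³ = 6.24×10⁻¹¹ F.
σ = Q/A = CV/A = 6.24×10⁻¹¹ × 519 / 1.41×10⁻² = 2.30×10⁻⁶ C/m².

2.30 μC/m²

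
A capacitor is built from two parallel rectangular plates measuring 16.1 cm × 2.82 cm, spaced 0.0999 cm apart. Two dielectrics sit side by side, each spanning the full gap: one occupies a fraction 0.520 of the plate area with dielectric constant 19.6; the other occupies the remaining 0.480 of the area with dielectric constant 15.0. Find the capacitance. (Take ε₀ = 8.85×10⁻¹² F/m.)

A = 16.1 × 2.82 cm² = 4.54×10⁻³ m².
Side-by-side slabs ⇒ two capacitors in parallel, each spanning the full gap.
C₁ = κ₁ε₀A₁/d = 19.6 × 8.85×10⁻¹² × 2.36×10⁻³ / 9.99×10⁻⁴ = 4.10×10⁻¹⁰ F.
C₂ = κ₂ε₀A₂/d = 15.0 × 8.85×10⁻¹² × 2.18×10⁻³ / 9.99×10⁻⁴ = 2.90×10⁻¹⁰ F.
C = C₁ + C₂ = 7.00×10⁻¹⁰ F.

0.700 nF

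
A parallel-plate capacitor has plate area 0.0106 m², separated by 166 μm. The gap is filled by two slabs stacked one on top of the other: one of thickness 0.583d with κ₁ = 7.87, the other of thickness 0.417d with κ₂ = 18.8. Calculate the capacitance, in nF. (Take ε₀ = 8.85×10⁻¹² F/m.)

5.87 nF

Stacked slabs ⇒ two capacitors in series, each with the full plate area.
C₁ = κ₁ε₀A/d₁ = 7.87 × 8.85×10⁻¹² × 1.06×10⁻² / 9.68×10⁻⁵ = 7.63×10⁻⁹ F.
C₂ = κ₂ε₀A/d₂ = 18.8 × 8.85×10⁻¹² × 1.06×10⁻² / 6.92×10⁻⁵ = 2.55×10⁻⁸ F.
C = (1/C₁ + 1/C₂)⁻¹ = 5.87×10⁻⁹ F.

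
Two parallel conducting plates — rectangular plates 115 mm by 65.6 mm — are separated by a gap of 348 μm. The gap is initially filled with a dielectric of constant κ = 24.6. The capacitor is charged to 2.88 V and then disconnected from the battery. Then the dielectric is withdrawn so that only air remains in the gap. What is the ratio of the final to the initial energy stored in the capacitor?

24.6

Isolated ⇒ Q is held fixed.
C₂ = 0.0407 C₁ and U = Q²/(2C), so U₂/U₁ = C₁/C₂ = 24.6.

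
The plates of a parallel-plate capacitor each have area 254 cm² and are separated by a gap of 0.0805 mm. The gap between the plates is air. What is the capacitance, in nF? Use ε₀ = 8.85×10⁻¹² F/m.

A = 254 cm² = 2.54×10⁻² m².
C = ε₀A/d = 8.85×10⁻¹² × 2.54×10⁻² / 8.05×10⁻⁵ = 2.79×10⁻⁹ F.

C ≈ 2.79 nF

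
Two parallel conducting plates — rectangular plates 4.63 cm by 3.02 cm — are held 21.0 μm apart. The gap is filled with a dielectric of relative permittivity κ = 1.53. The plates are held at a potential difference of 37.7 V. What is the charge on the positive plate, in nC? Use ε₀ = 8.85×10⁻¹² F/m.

A = 4.63 × 3.02 cm² = 1.40×10⁻³ m².
C = κε₀A/d = 1.53 × 8.85×10⁻¹² × 1.40×10⁻³ / 2.10×10⁻⁵ = 9.02×10⁻¹⁰ F.
Q = CV = 9.02×10⁻¹⁰ × 37.7 = 3.40×10⁻⁸ C.

34.0 nC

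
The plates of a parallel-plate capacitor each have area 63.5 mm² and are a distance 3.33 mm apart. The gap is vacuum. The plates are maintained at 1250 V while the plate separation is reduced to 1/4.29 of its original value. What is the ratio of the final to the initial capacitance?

4.29

C = ε₀A/d scales as 1/d, so C₂/C₁ = d₁/d₂ = 4.29.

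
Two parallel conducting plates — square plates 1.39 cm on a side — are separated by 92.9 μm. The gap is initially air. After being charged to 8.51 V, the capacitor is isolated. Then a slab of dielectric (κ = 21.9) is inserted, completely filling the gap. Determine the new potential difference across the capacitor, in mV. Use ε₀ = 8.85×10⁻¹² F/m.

V ≈ 389 mV

A = (1.39 cm)² = 1.93×10⁻⁴ m².
Initially C₁ = ε₀A/d = 8.85×10⁻¹² × 1.93×10⁻⁴ / 9.29×10⁻⁵ = 1.84×10⁻¹¹ F.
V₁ = 8.51 V.
Isolated ⇒ Q is held fixed. C₂ = 21.9 C₁ and V = Q/C, so V₂/V₁ = C₁/C₂ = 0.0457.
V₂ = 0.0457 × 8.51 = 0.389 V.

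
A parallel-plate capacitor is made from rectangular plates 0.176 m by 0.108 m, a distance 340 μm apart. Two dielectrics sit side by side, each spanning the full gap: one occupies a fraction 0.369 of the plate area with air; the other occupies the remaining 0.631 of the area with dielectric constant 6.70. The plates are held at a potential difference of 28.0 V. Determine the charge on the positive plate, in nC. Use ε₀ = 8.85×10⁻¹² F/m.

A = 0.176 × 0.108 m² = 1.90×10⁻² m².
Side-by-side slabs ⇒ two capacitors in parallel, each spanning the full gap.
C₁ = κ₁ε₀A₁/d = 1.00 × 8.85×10⁻¹² × 7.01×10⁻³ / 3.40×10⁻⁴ = 1.83×10⁻¹⁰ F.
C₂ = κ₂ε₀A₂/d = 6.70 × 8.85×10⁻¹² × 1.20×10⁻² / 3.40×10⁻⁴ = 2.09×10⁻⁹ F.
C = C₁ + C₂ = 2.27×10⁻⁹ F.
Q = CV = 2.27×10⁻⁹ × 28.0 = 6.37×10⁻⁸ C.

Q ≈ 63.7 nC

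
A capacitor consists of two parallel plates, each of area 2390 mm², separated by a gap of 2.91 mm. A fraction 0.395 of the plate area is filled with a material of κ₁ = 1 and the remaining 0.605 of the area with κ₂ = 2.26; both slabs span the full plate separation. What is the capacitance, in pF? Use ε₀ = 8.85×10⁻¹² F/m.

C ≈ 12.8 pF

A = 2390 mm² = 2.39×10⁻³ m².
Side-by-side slabs ⇒ two capacitors in parallel, each spanning the full gap.
C₁ = κ₁ε₀A₁/d = 1.00 × 8.85×10⁻¹² × 9.44×10⁻⁴ / 2.91×10⁻³ = 2.87×10⁻¹² F.
C₂ = κ₂ε₀A₂/d = 2.26 × 8.85×10⁻¹² × 1.45×10⁻³ / 2.91×10⁻³ = 9.94×10⁻¹² F.
C = C₁ + C₂ = 1.28×10⁻¹¹ F.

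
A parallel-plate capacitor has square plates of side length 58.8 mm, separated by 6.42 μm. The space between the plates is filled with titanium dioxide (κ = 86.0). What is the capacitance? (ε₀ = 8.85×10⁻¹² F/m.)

C ≈ 410 nF

A = (58.8 mm)² = 3.46×10⁻³ m².
C = κε₀A/d = 86.0 × 8.85×10⁻¹² × 3.46×10⁻³ / 6.42×10⁻⁶ = 4.10×10⁻⁷ F.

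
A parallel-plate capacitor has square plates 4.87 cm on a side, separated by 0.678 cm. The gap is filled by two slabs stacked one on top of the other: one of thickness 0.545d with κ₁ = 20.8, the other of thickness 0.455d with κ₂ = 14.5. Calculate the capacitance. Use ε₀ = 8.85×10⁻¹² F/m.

A = (4.87 cm)² = 2.37×10⁻³ m².
Stacked slabs ⇒ two capacitors in series, each with the full plate area.
C₁ = κ₁ε₀A/d₁ = 20.8 × 8.85×10⁻¹² × 2.37×10⁻³ / 3.70×10⁻³ = 1.18×10⁻¹⁰ F.
C₂ = κ₂ε₀A/d₂ = 14.5 × 8.85×10⁻¹² × 2.37×10⁻³ / 3.08×10⁻³ = 9.87×10⁻¹¹ F.
C = (1/C₁ + 1/C₂)⁻¹ = 5.38×10⁻¹¹ F.

C ≈ 53.8 pF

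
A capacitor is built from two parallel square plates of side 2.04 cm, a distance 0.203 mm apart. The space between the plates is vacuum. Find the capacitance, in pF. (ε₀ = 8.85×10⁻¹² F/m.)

C ≈ 18.1 pF

A = (2.04 cm)² = 4.16×10⁻⁴ m².
C = ε₀A/d = 8.85×10⁻¹² × 4.16×10⁻⁴ / 2.03×10⁻⁴ = 1.81×10⁻¹¹ F.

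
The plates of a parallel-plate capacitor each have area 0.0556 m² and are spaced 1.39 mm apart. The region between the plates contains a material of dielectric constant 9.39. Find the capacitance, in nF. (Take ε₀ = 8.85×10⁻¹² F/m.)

C = κε₀A/d = 9.39 × 8.85×10⁻¹² × 5.56×10⁻² / 1.39×10⁻³ = 3.32×10⁻⁹ F.

C ≈ 3.32 nF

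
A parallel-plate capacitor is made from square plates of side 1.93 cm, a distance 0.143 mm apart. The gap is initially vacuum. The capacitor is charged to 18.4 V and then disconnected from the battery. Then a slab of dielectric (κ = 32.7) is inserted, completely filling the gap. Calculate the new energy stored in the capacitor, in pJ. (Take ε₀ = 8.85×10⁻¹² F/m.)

119 pJ

A = (1.93 cm)² = 3.72×10⁻⁴ m².
Initially C₁ = ε₀A/d = 8.85×10⁻¹² × 3.72×10⁻⁴ / 1.43×10⁻⁴ = 2.31×10⁻¹¹ F.
U₁ = 3.90×10⁻⁹ J.
Isolated ⇒ Q is held fixed. C₂ = 32.7 C₁ and U = Q²/(2C), so U₂/U₁ = C₁/C₂ = 0.0306.
U₂ = 0.0306 × 3.90×10⁻⁹ = 1.19×10⁻¹⁰ J.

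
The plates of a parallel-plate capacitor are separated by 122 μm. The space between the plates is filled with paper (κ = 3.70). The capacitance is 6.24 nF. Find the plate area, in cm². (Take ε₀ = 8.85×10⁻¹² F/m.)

A = Cd/(κε₀) = 6.24×10⁻⁹ × 1.22×10⁻⁴ / (3.70 × 8.85×10⁻¹²) = 2.32×10⁻² m².

232 cm²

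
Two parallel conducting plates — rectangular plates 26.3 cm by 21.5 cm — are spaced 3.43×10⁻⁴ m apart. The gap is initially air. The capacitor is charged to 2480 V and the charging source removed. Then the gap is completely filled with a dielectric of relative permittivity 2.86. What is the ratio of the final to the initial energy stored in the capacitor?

Isolated ⇒ Q is held fixed.
C₂ = 2.86 C₁ and U = Q²/(2C), so U₂/U₁ = C₁/C₂ = 0.350.

U₂/U₁ ≈ 0.350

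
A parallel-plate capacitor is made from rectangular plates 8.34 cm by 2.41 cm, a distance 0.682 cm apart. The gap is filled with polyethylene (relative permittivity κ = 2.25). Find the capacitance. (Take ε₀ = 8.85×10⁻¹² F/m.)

A = 8.34 × 2.41 cm² = 2.01×10⁻³ m².
C = κε₀A/d = 2.25 × 8.85×10⁻¹² × 2.01×10⁻³ / 6.82×10⁻³ = 5.87×10⁻¹² F.

5.87 pF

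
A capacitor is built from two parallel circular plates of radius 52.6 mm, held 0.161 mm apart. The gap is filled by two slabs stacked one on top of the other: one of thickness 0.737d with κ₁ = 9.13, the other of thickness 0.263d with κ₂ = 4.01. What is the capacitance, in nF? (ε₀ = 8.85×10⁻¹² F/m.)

A = π(52.6 mm)² = 8.69×10⁻³ m².
Stacked slabs ⇒ two capacitors in series, each with the full plate area.
C₁ = κ₁ε₀A/d₁ = 9.13 × 8.85×10⁻¹² × 8.69×10⁻³ / 1.19×10⁻⁴ = 5.92×10⁻⁹ F.
C₂ = κ₂ε₀A/d₂ = 4.01 × 8.85×10⁻¹² × 8.69×10⁻³ / 4.23×10⁻⁵ = 7.28×10⁻⁹ F.
C = (1/C₁ + 1/C₂)⁻¹ = 3.27×10⁻⁹ F.

3.27 nF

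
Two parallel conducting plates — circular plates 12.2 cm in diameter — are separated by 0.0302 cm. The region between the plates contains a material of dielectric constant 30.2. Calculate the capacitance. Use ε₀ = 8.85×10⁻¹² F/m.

A = π(12.2/2 cm)² = 1.17×10⁻² m².
C = κε₀A/d = 30.2 × 8.85×10⁻¹² × 1.17×10⁻² / 3.02×10⁻⁴ = 1.03×10⁻⁸ F.

C ≈ 10.3 nF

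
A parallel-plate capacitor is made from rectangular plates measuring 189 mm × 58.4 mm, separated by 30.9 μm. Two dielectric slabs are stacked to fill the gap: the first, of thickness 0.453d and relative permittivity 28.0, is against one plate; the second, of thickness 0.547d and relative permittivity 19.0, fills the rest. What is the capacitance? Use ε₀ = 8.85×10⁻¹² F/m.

A = 189 × 58.4 mm² = 1.10×10⁻² m².
Stacked slabs ⇒ two capacitors in series, each with the full plate area.
C₁ = κ₁ε₀A/d₁ = 28.0 × 8.85×10⁻¹² × 1.10×10⁻² / 1.40×10⁻⁵ = 1.95×10⁻⁷ F.
C₂ = κ₂ε₀A/d₂ = 19.0 × 8.85×10⁻¹² × 1.10×10⁻² / 1.69×10⁻⁵ = 1.10×10⁻⁷ F.
C = (1/C₁ + 1/C₂)⁻¹ = 7.03×10⁻⁸ F.

70.3 nF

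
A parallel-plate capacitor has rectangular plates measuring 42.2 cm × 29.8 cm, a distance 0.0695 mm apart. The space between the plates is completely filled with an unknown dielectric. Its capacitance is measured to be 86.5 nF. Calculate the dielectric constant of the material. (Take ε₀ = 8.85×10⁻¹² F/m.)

A = 42.2 × 29.8 cm² = 0.126 m².
κ = Cd/(ε₀A) = 8.65×10⁻⁸ × 6.95×10⁻⁵ / (8.85×10⁻¹² × 0.126) = 5.40.

κ ≈ 5.40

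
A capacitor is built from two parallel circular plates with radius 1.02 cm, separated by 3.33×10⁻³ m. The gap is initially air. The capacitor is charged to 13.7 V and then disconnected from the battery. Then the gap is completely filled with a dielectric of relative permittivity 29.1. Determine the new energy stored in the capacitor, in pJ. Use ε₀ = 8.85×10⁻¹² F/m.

A = π(1.02 cm)² = 3.27×10⁻⁴ m².
Initially C₁ = ε₀A/d = 8.85×10⁻¹² × 3.27×10⁻⁴ / 3.33×10⁻³ = 8.69×10⁻¹³ F.
U₁ = 8.15×10⁻¹¹ J.
Isolated ⇒ Q is held fixed. C₂ = 29.1 C₁ and U = Q²/(2C), so U₂/U₁ = C₁/C₂ = 0.0344.
U₂ = 0.0344 × 8.15×10⁻¹¹ = 2.80×10⁻¹² J.

U ≈ 2.80 pJ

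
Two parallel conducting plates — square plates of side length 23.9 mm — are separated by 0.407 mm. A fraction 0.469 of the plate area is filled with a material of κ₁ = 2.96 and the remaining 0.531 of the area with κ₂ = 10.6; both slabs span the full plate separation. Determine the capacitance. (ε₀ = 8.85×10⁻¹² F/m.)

C ≈ 87.2 pF

A = (23.9 mm)² = 5.71×10⁻⁴ m².
Side-by-side slabs ⇒ two capacitors in parallel, each spanning the full gap.
C₁ = κ₁ε₀A₁/d = 2.96 × 8.85×10⁻¹² × 2.68×10⁻⁴ / 4.07×10⁻⁴ = 1.72×10⁻¹¹ F.
C₂ = κ₂ε₀A₂/d = 10.6 × 8.85×10⁻¹² × 3.03×10⁻⁴ / 4.07×10⁻⁴ = 6.99×10⁻¹¹ F.
C = C₁ + C₂ = 8.72×10⁻¹¹ F.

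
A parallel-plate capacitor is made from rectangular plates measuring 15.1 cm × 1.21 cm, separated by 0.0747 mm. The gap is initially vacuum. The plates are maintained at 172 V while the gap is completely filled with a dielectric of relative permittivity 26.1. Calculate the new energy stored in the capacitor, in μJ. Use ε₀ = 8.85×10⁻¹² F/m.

A = 15.1 × 1.21 cm² = 1.83×10⁻³ m².
Initially C₁ = ε₀A/d = 8.85×10⁻¹² × 1.83×10⁻³ / 7.47×10⁻⁵ = 2.16×10⁻¹⁰ F.
U₁ = 3.20×10⁻⁶ J.
Battery connected ⇒ V is held fixed. C₂ = 26.1 C₁ and U = ½CV², so U₂/U₁ = C₂/C₁ = 26.1.
U₂ = 26.1 × 3.20×10⁻⁶ = 8.36×10⁻⁵ J.

83.6 μJ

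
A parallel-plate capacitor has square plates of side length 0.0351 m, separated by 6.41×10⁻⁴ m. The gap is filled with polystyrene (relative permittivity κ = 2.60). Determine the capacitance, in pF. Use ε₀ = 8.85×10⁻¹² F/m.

44.2 pF

A = (0.0351 m)² = 1.23×10⁻³ m².
C = κε₀A/d = 2.60 × 8.85×10⁻¹² × 1.23×10⁻³ / 6.41×10⁻⁴ = 4.42×10⁻¹¹ F.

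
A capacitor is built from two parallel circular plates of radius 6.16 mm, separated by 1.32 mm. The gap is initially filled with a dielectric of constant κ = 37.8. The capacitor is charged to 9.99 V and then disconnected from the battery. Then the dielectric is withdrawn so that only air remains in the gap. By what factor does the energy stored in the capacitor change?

U₂/U₁ ≈ 37.8

Isolated ⇒ Q is held fixed.
C₂ = 0.0265 C₁ and U = Q²/(2C), so U₂/U₁ = C₁/C₂ = 37.8.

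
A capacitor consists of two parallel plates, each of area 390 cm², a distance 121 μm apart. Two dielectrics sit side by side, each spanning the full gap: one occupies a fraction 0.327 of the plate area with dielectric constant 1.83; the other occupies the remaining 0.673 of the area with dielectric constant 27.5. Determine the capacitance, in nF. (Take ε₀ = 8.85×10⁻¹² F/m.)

54.5 nF

A = 390 cm² = 3.90×10⁻² m².
Side-by-side slabs ⇒ two capacitors in parallel, each spanning the full gap.
C₁ = κ₁ε₀A₁/d = 1.83 × 8.85×10⁻¹² × 1.28×10⁻² / 1.21×10⁻⁴ = 1.71×10⁻⁹ F.
C₂ = κ₂ε₀A₂/d = 27.5 × 8.85×10⁻¹² × 2.62×10⁻² / 1.21×10⁻⁴ = 5.28×10⁻⁸ F.
C = C₁ + C₂ = 5.45×10⁻⁸ F.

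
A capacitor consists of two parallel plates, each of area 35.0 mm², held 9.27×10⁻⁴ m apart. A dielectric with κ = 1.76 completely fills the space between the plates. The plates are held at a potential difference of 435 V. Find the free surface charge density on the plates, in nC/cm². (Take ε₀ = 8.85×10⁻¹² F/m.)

σ ≈ 0.731 nC/cm²

A = 35.0 mm² = 3.50×10⁻⁵ m².
C = κε₀A/d = 1.76 × 8.85×10⁻¹² × 3.50×10⁻⁵ / 9.27×10⁻⁴ = 5.88×10⁻¹³ F.
σ = Q/A = CV/A = 5.88×10⁻¹³ × 435 / 3.50×10⁻⁵ = 7.31×10⁻⁶ C/m².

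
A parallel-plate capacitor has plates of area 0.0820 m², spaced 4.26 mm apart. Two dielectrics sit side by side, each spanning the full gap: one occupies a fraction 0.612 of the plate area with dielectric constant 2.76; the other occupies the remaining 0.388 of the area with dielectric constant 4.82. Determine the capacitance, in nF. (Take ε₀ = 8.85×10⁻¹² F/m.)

Side-by-side slabs ⇒ two capacitors in parallel, each spanning the full gap.
C₁ = κ₁ε₀A₁/d = 2.76 × 8.85×10⁻¹² × 5.02×10⁻² / 4.26×10⁻³ = 2.88×10⁻¹⁰ F.
C₂ = κ₂ε₀A₂/d = 4.82 × 8.85×10⁻¹² × 3.18×10⁻² / 4.26×10⁻³ = 3.19×10⁻¹⁰ F.
C = C₁ + C₂ = 6.06×10⁻¹⁰ F.

C ≈ 0.606 nF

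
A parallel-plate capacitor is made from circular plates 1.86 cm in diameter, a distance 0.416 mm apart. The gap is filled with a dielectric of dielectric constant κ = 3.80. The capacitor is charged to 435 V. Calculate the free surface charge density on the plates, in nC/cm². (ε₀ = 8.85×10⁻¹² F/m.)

σ ≈ 3.52 nC/cm²

A = π(1.86/2 cm)² = 2.72×10⁻⁴ m².
C = κε₀A/d = 3.80 × 8.85×10⁻¹² × 2.72×10⁻⁴ / 4.16×10⁻⁴ = 2.20×10⁻¹¹ F.
σ = Q/A = CV/A = 2.20×10⁻¹¹ × 435 / 2.72×10⁻⁴ = 3.52×10⁻⁵ C/m².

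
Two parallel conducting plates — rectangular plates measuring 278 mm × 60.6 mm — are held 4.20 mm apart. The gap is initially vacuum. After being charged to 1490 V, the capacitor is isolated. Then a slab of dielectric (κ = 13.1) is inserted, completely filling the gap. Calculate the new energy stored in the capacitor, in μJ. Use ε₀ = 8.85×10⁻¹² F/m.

A = 278 × 60.6 mm² = 1.68×10⁻² m².
Initially C₁ = ε₀A/d = 8.85×10⁻¹² × 1.68×10⁻² / 4.20×10⁻³ = 3.55×10⁻¹¹ F.
U₁ = 3.94×10⁻⁵ J.
Isolated ⇒ Q is held fixed. C₂ = 13.1 C₁ and U = Q²/(2C), so U₂/U₁ = C₁/C₂ = 0.0763.
U₂ = 0.0763 × 3.94×10⁻⁵ = 3.01×10⁻⁶ J.

3.01 μJ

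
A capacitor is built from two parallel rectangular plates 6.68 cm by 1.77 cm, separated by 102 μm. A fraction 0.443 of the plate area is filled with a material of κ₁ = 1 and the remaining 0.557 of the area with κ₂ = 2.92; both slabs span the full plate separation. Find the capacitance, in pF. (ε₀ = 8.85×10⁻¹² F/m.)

212 pF

A = 6.68 × 1.77 cm² = 1.18×10⁻³ m².
Side-by-side slabs ⇒ two capacitors in parallel, each spanning the full gap.
C₁ = κ₁ε₀A₁/d = 1.00 × 8.85×10⁻¹² × 5.24×10⁻⁴ / 1.02×10⁻⁴ = 4.54×10⁻¹¹ F.
C₂ = κ₂ε₀A₂/d = 2.92 × 8.85×10⁻¹² × 6.59×10⁻⁴ / 1.02×10⁻⁴ = 1.67×10⁻¹⁰ F.
C = C₁ + C₂ = 2.12×10⁻¹⁰ F.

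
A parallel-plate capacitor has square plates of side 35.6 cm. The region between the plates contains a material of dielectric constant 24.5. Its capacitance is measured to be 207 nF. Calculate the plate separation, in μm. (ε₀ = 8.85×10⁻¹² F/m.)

A = (35.6 cm)² = 0.127 m².
d = κε₀A/C = 24.5 × 8.85×10⁻¹² × 0.127 / 2.07×10⁻⁷ = 1.33×10⁻⁴ m.

d ≈ 133 μm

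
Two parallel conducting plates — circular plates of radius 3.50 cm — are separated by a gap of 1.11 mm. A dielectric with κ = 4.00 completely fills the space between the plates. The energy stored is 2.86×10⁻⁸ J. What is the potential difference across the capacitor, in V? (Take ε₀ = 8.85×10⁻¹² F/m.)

A = π(3.50 cm)² = 3.85×10⁻³ m².
C = κε₀A/d = 4.00 × 8.85×10⁻¹² × 3.85×10⁻³ / 1.11×10⁻³ = 1.23×10⁻¹⁰ F.
V = √(2U/C) = √(2 × 2.86×10⁻⁸ / 1.23×10⁻¹⁰) = 21.6 V.

V ≈ 21.6 V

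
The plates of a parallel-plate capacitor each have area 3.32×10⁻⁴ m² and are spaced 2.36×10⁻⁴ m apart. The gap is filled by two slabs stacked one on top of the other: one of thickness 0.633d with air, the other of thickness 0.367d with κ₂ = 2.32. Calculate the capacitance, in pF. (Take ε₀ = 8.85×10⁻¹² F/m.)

C ≈ 15.7 pF

Stacked slabs ⇒ two capacitors in series, each with the full plate area.
C₁ = κ₁ε₀A/d₁ = 1.00 × 8.85×10⁻¹² × 3.32×10⁻⁴ / 1.49×10⁻⁴ = 1.97×10⁻¹¹ F.
C₂ = κ₂ε₀A/d₂ = 2.32 × 8.85×10⁻¹² × 3.32×10⁻⁴ / 8.66×10⁻⁵ = 7.87×10⁻¹¹ F.
C = (1/C₁ + 1/C₂)⁻¹ = 1.57×10⁻¹¹ F.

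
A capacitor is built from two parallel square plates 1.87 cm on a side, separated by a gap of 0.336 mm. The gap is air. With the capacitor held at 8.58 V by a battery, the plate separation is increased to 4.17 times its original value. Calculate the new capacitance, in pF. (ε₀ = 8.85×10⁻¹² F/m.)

2.21 pF

A = (1.87 cm)² = 3.50×10⁻⁴ m².
Initially C₁ = ε₀A/d = 8.85×10⁻¹² × 3.50×10⁻⁴ / 3.36×10⁻⁴ = 9.21×10⁻¹² F.
C = ε₀A/d scales as 1/d, so C₂/C₁ = d₁/d₂ = 1/4.17 = 0.240.
C₂ = 0.240 × 9.21×10⁻¹² = 2.21×10⁻¹² F.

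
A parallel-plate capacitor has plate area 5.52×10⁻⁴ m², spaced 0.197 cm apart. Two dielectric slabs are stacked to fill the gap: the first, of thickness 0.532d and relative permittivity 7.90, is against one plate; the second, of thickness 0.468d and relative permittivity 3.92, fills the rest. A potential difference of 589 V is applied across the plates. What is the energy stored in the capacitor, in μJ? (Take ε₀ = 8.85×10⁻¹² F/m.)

U ≈ 2.30 μJ

Stacked slabs ⇒ two capacitors in series, each with the full plate area.
C₁ = κ₁ε₀A/d₁ = 7.90 × 8.85×10⁻¹² × 5.52×10⁻⁴ / 1.05×10⁻³ = 3.68×10⁻¹¹ F.
C₂ = κ₂ε₀A/d₂ = 3.92 × 8.85×10⁻¹² × 5.52×10⁻⁴ / 9.22×10⁻⁴ = 2.08×10⁻¹¹ F.
C = (1/C₁ + 1/C₂)⁻¹ = 1.33×10⁻¹¹ F.
U = ½CV² = ½ × 1.33×10⁻¹¹ × (589)² = 2.30×10⁻⁶ J.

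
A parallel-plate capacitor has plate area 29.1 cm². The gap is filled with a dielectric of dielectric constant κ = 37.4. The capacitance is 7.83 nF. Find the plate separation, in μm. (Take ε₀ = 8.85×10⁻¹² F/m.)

A = 29.1 cm² = 2.91×10⁻³ m².
d = κε₀A/C = 37.4 × 8.85×10⁻¹² × 2.91×10⁻³ / 7.83×10⁻⁹ = 1.23×10⁻⁴ m.

123 μm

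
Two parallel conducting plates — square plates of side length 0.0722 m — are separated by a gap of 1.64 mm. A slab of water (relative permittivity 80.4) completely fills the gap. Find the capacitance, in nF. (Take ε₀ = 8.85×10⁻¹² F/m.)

2.26 nF

A = (0.0722 m)² = 5.21×10⁻³ m².
C = κε₀A/d = 80.4 × 8.85×10⁻¹² × 5.21×10⁻³ / 1.64×10⁻³ = 2.26×10⁻⁹ F.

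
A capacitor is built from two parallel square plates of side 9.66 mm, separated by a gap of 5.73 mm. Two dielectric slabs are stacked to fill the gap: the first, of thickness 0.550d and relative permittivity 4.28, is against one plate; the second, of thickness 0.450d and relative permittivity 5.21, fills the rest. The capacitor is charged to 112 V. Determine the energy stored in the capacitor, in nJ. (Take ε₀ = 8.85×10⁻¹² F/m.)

A = (9.66 mm)² = 9.33×10⁻⁵ m².
Stacked slabs ⇒ two capacitors in series, each with the full plate area.
C₁ = κ₁ε₀A/d₁ = 4.28 × 8.85×10⁻¹² × 9.33×10⁻⁵ / 3.15×10⁻³ = 1.12×10⁻¹² F.
C₂ = κ₂ε₀A/d₂ = 5.21 × 8.85×10⁻¹² × 9.33×10⁻⁵ / 2.58×10⁻³ = 1.67×10⁻¹² F.
C = (1/C₁ + 1/C₂)⁻¹ = 6.71×10⁻¹³ F.
U = ½CV² = ½ × 6.71×10⁻¹³ × (112)² = 4.21×10⁻⁹ J.

U ≈ 4.21 nJ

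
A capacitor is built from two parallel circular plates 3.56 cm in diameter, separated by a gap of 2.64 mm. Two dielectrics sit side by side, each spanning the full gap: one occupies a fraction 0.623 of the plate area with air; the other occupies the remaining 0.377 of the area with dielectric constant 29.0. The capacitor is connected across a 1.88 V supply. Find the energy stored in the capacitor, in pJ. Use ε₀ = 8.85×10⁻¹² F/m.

A = π(3.56/2 cm)² = 9.95×10⁻⁴ m².
Side-by-side slabs ⇒ two capacitors in parallel, each spanning the full gap.
C₁ = κ₁ε₀A₁/d = 1.00 × 8.85×10⁻¹² × 6.20×10⁻⁴ / 2.64×10⁻³ = 2.08×10⁻¹² F.
C₂ = κ₂ε₀A₂/d = 29.0 × 8.85×10⁻¹² × 3.75×10⁻⁴ / 2.64×10⁻³ = 3.65×10⁻¹¹ F.
C = C₁ + C₂ = 3.86×10⁻¹¹ F.
U = ½CV² = ½ × 3.86×10⁻¹¹ × (1.88)² = 6.81×10⁻¹¹ J.

68.1 pJ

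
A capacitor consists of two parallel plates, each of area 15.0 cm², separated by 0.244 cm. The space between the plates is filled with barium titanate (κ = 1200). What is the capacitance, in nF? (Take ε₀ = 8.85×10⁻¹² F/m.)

C ≈ 6.53 nF

A = 15.0 cm² = 1.50×10⁻³ m².
C = κε₀A/d = 1200 × 8.85×10⁻¹² × 1.50×10⁻³ / 2.44×10⁻³ = 6.53×10⁻⁹ F.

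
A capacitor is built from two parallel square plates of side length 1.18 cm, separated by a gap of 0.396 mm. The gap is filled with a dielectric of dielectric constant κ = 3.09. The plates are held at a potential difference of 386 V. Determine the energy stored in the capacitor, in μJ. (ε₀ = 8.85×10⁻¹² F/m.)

A = (1.18 cm)² = 1.39×10⁻⁴ m².
C = κε₀A/d = 3.09 × 8.85×10⁻¹² × 1.39×10⁻⁴ / 3.96×10⁻⁴ = 9.62×10⁻¹² F.
U = ½CV² = ½ × 9.62×10⁻¹² × (386)² = 7.16×10⁻⁷ J.

U ≈ 0.716 μJ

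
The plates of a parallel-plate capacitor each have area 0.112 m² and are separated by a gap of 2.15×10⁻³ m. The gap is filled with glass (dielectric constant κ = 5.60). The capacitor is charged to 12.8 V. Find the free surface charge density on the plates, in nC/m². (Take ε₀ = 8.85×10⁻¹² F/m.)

C = κε₀A/d = 5.60 × 8.85×10⁻¹² × 0.112 / 2.15×10⁻³ = 2.58×10⁻⁹ F.
σ = Q/A = CV/A = 2.58×10⁻⁹ × 12.8 / 0.112 = 2.95×10⁻⁷ C/m².

σ ≈ 295 nC/m²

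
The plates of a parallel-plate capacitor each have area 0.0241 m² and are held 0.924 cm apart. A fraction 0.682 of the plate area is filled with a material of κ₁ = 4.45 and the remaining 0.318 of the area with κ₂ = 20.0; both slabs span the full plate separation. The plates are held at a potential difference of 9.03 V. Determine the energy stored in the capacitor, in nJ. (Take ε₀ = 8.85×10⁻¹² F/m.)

U ≈ 8.84 nJ

Side-by-side slabs ⇒ two capacitors in parallel, each spanning the full gap.
C₁ = κ₁ε₀A₁/d = 4.45 × 8.85×10⁻¹² × 1.64×10⁻² / 9.24×10⁻³ = 7.01×10⁻¹¹ F.
C₂ = κ₂ε₀A₂/d = 20.0 × 8.85×10⁻¹² × 7.66×10⁻³ / 9.24×10⁻³ = 1.47×10⁻¹⁰ F.
C = C₁ + C₂ = 2.17×10⁻¹⁰ F.
U = ½CV² = ½ × 2.17×10⁻¹⁰ × (9.03)² = 8.84×10⁻⁹ J.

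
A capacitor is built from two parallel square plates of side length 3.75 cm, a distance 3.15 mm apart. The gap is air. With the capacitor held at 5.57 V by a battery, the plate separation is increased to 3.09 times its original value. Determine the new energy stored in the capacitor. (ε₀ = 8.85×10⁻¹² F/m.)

A = (3.75 cm)² = 1.41×10⁻³ m².
Initially C₁ = ε₀A/d = 8.85×10⁻¹² × 1.41×10⁻³ / 3.15×10⁻³ = 3.95×10⁻¹² F.
U₁ = 6.13×10⁻¹¹ J.
Battery connected ⇒ V is held fixed. C₂ = 0.324 C₁ and U = ½CV², so U₂/U₁ = C₂/C₁ = 0.324.
U₂ = 0.324 × 6.13×10⁻¹¹ = 1.98×10⁻¹¹ J.

U ≈ 19.8 pJ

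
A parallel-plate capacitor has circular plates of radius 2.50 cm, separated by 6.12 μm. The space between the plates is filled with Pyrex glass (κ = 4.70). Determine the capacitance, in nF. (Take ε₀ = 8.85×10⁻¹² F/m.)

A = π(2.50 cm)² = 1.96×10⁻³ m².
C = κε₀A/d = 4.70 × 8.85×10⁻¹² × 1.96×10⁻³ / 6.12×10⁻⁶ = 1.33×10⁻⁸ F.

C ≈ 13.3 nF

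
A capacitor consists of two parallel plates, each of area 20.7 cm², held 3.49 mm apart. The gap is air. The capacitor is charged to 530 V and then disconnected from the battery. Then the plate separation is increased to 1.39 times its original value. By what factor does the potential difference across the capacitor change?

Isolated ⇒ Q is held fixed.
C₂ = 0.719 C₁ and V = Q/C, so V₂/V₁ = C₁/C₂ = 1.39.

V₂/V₁ ≈ 1.39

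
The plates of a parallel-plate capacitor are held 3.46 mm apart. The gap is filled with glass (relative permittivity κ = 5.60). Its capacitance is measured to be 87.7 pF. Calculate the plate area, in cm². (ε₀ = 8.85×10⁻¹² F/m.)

61.2 cm²

A = Cd/(κε₀) = 8.77×10⁻¹¹ × 3.46×10⁻³ / (5.60 × 8.85×10⁻¹²) = 6.12×10⁻³ m².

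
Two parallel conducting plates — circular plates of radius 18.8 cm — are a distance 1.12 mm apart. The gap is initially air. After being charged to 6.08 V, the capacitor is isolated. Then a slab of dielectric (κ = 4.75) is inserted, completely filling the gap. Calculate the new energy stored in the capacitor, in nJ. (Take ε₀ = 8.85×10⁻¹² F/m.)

3.41 nJ

A = π(18.8 cm)² = 0.111 m².
Initially C₁ = ε₀A/d = 8.85×10⁻¹² × 0.111 / 1.12×10⁻³ = 8.77×10⁻¹⁰ F.
U₁ = 1.62×10⁻⁸ J.
Isolated ⇒ Q is held fixed. C₂ = 4.75 C₁ and U = Q²/(2C), so U₂/U₁ = C₁/C₂ = 0.211.
U₂ = 0.211 × 1.62×10⁻⁸ = 3.41×10⁻⁹ J.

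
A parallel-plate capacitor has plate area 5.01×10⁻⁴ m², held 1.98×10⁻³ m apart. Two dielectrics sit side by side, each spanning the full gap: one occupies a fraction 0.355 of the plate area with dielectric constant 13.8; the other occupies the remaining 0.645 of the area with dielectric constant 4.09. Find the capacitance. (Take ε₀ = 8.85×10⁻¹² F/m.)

16.9 pF

Side-by-side slabs ⇒ two capacitors in parallel, each spanning the full gap.
C₁ = κ₁ε₀A₁/d = 13.8 × 8.85×10⁻¹² × 1.78×10⁻⁴ / 1.98×10⁻³ = 1.10×10⁻¹¹ F.
C₂ = κ₂ε₀A₂/d = 4.09 × 8.85×10⁻¹² × 3.23×10⁻⁴ / 1.98×10⁻³ = 5.91×10⁻¹² F.
C = C₁ + C₂ = 1.69×10⁻¹¹ F.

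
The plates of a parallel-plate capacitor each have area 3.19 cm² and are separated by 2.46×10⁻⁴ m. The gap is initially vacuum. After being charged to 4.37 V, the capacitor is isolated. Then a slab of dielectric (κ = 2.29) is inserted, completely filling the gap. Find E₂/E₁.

E₂/E₁ ≈ 0.437

Isolated ⇒ Q is held fixed.
V₂ = Q/C₂ = V₁/2.29; E = V/d, so E₂/E₁ = (V₂/V₁)(d₁/d₂) = 0.437.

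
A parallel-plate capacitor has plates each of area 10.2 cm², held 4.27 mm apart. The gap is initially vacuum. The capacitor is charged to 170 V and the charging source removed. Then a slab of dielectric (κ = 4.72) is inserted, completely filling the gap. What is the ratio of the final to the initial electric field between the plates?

Isolated ⇒ Q is held fixed.
V₂ = Q/C₂ = V₁/4.72; E = V/d, so E₂/E₁ = (V₂/V₁)(d₁/d₂) = 0.212.

E₂/E₁ ≈ 0.212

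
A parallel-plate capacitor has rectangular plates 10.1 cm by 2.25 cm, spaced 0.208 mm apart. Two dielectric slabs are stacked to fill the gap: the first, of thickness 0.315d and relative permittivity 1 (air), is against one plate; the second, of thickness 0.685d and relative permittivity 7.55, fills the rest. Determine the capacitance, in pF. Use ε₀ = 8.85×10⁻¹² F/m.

A = 10.1 × 2.25 cm² = 2.27×10⁻³ m².
Stacked slabs ⇒ two capacitors in series, each with the full plate area.
C₁ = κ₁ε₀A/d₁ = 1.00 × 8.85×10⁻¹² × 2.27×10⁻³ / 6.55×10⁻⁵ = 3.07×10⁻¹⁰ F.
C₂ = κ₂ε₀A/d₂ = 7.55 × 8.85×10⁻¹² × 2.27×10⁻³ / 1.42×10⁻⁴ = 1.07×10⁻⁹ F.
C = (1/C₁ + 1/C₂)⁻¹ = 2.38×10⁻¹⁰ F.

C ≈ 238 pF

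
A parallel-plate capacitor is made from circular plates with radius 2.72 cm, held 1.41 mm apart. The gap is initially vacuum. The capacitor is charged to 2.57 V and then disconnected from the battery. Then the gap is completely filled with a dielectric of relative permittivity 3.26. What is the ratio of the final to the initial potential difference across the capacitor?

0.307

Isolated ⇒ Q is held fixed.
C₂ = 3.26 C₁ and V = Q/C, so V₂/V₁ = C₁/C₂ = 0.307.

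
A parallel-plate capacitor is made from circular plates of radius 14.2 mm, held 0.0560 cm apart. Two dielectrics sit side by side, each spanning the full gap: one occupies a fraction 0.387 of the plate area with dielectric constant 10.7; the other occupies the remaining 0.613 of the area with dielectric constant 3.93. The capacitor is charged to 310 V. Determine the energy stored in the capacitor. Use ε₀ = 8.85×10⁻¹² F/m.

U ≈ 3.15 μJ

A = π(14.2 mm)² = 6.33×10⁻⁴ m².
Side-by-side slabs ⇒ two capacitors in parallel, each spanning the full gap.
C₁ = κ₁ε₀A₁/d = 10.7 × 8.85×10⁻¹² × 2.45×10⁻⁴ / 5.60×10⁻⁴ = 4.15×10⁻¹¹ F.
C₂ = κ₂ε₀A₂/d = 3.93 × 8.85×10⁻¹² × 3.88×10⁻⁴ / 5.60×10⁻⁴ = 2.41×10⁻¹¹ F.
C = C₁ + C₂ = 6.56×10⁻¹¹ F.
U = ½CV² = ½ × 6.56×10⁻¹¹ × (310)² = 3.15×10⁻⁶ J.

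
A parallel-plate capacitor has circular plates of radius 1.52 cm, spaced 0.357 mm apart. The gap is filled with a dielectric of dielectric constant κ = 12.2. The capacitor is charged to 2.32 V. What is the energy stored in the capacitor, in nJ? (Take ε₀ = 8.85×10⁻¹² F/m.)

U ≈ 0.591 nJ

A = π(1.52 cm)² = 7.26×10⁻⁴ m².
C = κε₀A/d = 12.2 × 8.85×10⁻¹² × 7.26×10⁻⁴ / 3.57×10⁻⁴ = 2.20×10⁻¹⁰ F.
U = ½CV² = ½ × 2.20×10⁻¹⁰ × (2.32)² = 5.91×10⁻¹⁰ J.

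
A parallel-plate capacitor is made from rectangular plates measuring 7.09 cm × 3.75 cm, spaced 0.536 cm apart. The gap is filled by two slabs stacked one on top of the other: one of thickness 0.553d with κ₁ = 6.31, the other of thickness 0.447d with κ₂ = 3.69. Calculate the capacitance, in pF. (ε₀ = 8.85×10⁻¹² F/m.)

A = 7.09 × 3.75 cm² = 2.66×10⁻³ m².
Stacked slabs ⇒ two capacitors in series, each with the full plate area.
C₁ = κ₁ε₀A/d₁ = 6.31 × 8.85×10⁻¹² × 2.66×10⁻³ / 2.96×10⁻³ = 5.01×10⁻¹¹ F.
C₂ = κ₂ε₀A/d₂ = 3.69 × 8.85×10⁻¹² × 2.66×10⁻³ / 2.40×10⁻³ = 3.62×10⁻¹¹ F.
C = (1/C₁ + 1/C₂)⁻¹ = 2.10×10⁻¹¹ F.

C ≈ 21.0 pF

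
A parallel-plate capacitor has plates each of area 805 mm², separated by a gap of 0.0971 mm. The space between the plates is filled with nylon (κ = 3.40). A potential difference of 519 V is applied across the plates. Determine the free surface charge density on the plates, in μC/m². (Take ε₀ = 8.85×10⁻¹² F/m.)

161 μC/m²

A = 805 mm² = 8.05×10⁻⁴ m².
C = κε₀A/d = 3.40 × 8.85×10⁻¹² × 8.05×10⁻⁴ / 9.71×10⁻⁵ = 2.49×10⁻¹⁰ F.
σ = Q/A = CV/A = 2.49×10⁻¹⁰ × 519 / 8.05×10⁻⁴ = 1.61×10⁻⁴ C/m².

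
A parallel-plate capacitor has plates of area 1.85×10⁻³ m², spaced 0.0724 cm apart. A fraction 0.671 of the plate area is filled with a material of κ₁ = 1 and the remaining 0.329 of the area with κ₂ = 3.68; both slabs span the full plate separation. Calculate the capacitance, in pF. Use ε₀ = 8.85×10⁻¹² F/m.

Side-by-side slabs ⇒ two capacitors in parallel, each spanning the full gap.
C₁ = κ₁ε₀A₁/d = 1.00 × 8.85×10⁻¹² × 1.24×10⁻³ / 7.24×10⁻⁴ = 1.52×10⁻¹¹ F.
C₂ = κ₂ε₀A₂/d = 3.68 × 8.85×10⁻¹² × 6.09×10⁻⁴ / 7.24×10⁻⁴ = 2.74×10⁻¹¹ F.
C = C₁ + C₂ = 4.26×10⁻¹¹ F.

42.6 pF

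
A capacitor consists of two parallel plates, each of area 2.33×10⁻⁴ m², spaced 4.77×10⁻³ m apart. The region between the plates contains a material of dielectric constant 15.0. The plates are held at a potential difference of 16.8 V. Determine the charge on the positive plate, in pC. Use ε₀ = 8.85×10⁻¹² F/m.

C = κε₀A/d = 15.0 × 8.85×10⁻¹² × 2.33×10⁻⁴ / 4.77×10⁻³ = 6.48×10⁻¹² F.
Q = CV = 6.48×10⁻¹² × 16.8 = 1.09×10⁻¹⁰ C.

109 pC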